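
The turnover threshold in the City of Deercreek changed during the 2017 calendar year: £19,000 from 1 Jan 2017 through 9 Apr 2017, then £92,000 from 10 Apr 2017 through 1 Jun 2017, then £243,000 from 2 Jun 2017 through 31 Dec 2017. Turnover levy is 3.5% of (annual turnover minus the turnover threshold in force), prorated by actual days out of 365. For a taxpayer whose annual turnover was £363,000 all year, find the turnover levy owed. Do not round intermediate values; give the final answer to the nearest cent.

£7,093.88

1 Jan – 9 Apr 2017: 99 days, exemption £19,000 → (£363,000 − £19,000) × 3.5% × 99/365 = £3,265.6438
10 Apr – 1 Jun 2017: 53 days, exemption £92,000 → (£363,000 − £92,000) × 3.5% × 53/365 = £1,377.2740
2 Jun – 31 Dec 2017: 213 days, exemption £243,000 → (£363,000 − £243,000) × 3.5% × 213/365 = £2,450.9589
Total = £7,093.8767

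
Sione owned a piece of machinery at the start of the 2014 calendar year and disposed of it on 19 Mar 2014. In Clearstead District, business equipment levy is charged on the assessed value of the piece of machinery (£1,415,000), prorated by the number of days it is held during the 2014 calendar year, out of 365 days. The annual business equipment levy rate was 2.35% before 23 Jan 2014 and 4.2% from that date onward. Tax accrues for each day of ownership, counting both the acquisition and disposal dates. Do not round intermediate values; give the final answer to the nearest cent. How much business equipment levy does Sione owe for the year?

1 Jan – 22 Jan 2014: 22 days at 2.35% → £1,415,000 × 2.35% × 22/365 = £2,004.2603
23 Jan – 19 Mar 2014: 56 days at 4.2% → £1,415,000 × 4.2% × 56/365 = £9,118.0274
Total = £11,122.2877

£11,122.29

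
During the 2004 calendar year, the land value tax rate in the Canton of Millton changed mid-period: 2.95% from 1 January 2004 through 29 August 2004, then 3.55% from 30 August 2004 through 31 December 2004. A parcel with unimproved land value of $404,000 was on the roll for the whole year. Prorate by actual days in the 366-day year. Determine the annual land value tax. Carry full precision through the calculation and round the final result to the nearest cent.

1 January – 29 August 2004: 242 days at 2.95% → $404,000 × 2.95% × 242/366 = $7,880.2077
30 August – 31 December 2004: 124 days at 3.55% → $404,000 × 3.55% × 124/366 = $4,859.0383
Total = $12,739.2459

$12,739.25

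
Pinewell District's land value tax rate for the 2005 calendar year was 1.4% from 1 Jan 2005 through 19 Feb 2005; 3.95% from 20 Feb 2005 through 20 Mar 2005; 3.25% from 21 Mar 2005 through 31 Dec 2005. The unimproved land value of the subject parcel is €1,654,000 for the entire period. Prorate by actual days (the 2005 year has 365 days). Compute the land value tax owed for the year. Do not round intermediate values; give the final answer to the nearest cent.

€50,483.25

1 Jan – 19 Feb 2005: 50 days at 1.4% → €1,654,000 × 1.4% × 50/365 = €3,172.0548
20 Feb – 20 Mar 2005: 29 days at 3.95% → €1,654,000 × 3.95% × 29/365 = €5,190.8411
21 Mar – 31 Dec 2005: 286 days at 3.25% → €1,654,000 × 3.25% × 286/365 = €42,120.3562
Total = €50,483.2521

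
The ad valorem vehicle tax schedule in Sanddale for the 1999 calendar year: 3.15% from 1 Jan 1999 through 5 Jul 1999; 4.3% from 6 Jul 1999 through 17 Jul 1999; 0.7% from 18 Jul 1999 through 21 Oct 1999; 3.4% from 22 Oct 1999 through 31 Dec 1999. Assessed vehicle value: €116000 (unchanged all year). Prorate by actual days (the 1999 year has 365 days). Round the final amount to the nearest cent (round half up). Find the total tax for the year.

€3006.78

1 Jan – 5 Jul 1999: 186 days at 3.15% → €116000 × 3.15% × 186/365 = €1862.0384
6 Jul – 17 Jul 1999: 12 days at 4.3% → €116000 × 4.3% × 12/365 = €163.9890
18 Jul – 21 Oct 1999: 96 days at 0.7% → €116000 × 0.7% × 96/365 = €213.5671
22 Oct – 31 Dec 1999: 71 days at 3.4% → €116000 × 3.4% × 71/365 = €767.1890
Total = €3006.7836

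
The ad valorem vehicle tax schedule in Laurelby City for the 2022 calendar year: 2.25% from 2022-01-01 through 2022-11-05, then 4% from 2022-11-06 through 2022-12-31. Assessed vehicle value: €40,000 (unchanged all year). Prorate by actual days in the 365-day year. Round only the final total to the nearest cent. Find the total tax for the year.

€1,007.40

2022-01-01 to 2022-11-05: 309 days at 2.25% → €40,000 × 2.25% × 309/365 = €761.9178
2022-11-06 to 2022-12-31: 56 days at 4% → €40,000 × 4% × 56/365 = €245.4795
Total = €1,007.3973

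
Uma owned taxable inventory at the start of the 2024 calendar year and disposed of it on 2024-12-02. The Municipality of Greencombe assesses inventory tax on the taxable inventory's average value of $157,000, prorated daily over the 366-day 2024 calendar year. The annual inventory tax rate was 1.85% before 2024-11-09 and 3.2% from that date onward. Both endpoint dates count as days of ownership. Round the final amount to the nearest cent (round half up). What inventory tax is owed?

2024-01-01 to 2024-11-08: 313 days at 1.85% → $157,000 × 1.85% × 313/366 = $2,483.9030
2024-11-09 to 2024-12-02: 24 days at 3.2% → $157,000 × 3.2% × 24/366 = $329.4426
Total = $2,813.3456

$2,813.35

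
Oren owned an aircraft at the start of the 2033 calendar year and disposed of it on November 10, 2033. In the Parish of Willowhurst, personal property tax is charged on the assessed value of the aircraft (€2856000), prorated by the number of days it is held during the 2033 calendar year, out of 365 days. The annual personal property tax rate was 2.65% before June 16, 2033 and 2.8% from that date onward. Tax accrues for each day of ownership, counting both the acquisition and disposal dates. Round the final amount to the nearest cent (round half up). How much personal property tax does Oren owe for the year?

€66846.05

January 1 – June 15, 2033: 166 days at 2.65% → €2856000 × 2.65% × 166/365 = €34420.6685
June 16 – November 10, 2033: 148 days at 2.8% → €2856000 × 2.8% × 148/365 = €32425.3808
Total = €66846.0493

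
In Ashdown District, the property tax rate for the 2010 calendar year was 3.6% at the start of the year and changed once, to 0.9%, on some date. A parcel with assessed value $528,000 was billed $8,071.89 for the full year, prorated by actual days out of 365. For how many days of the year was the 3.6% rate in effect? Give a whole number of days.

Let d = days at the first rate; then 365 − d days at the second rate.
$528,000 × [3.6%·d + 0.9%·(365−d)] / 365 = $8,071.89
Solving gives d = 85, so the new rate took effect on March 27, 2010.

85 days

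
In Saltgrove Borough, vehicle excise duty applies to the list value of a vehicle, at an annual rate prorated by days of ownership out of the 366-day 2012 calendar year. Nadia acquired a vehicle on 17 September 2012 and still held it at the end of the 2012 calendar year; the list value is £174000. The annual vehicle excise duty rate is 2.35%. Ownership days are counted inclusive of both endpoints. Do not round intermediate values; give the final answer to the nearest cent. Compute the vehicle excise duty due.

Days held (17 September – 31 December 2012): 106 out of 366
Tax = £174000 × 2.35% × 106/366 = £1184.2459

£1184.25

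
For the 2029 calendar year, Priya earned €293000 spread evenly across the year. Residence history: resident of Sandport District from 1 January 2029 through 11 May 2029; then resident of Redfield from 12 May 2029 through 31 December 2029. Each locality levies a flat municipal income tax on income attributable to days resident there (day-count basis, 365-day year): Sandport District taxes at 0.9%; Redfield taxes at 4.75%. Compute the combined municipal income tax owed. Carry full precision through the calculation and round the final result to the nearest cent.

Sandport District, 1 January – 11 May 2029: 131 days → €293000 × 0.9% × 131/365 = €946.4301
Redfield, 12 May – 31 December 2029: 234 days → €293000 × 4.75% × 234/365 = €8922.4521
Total = €9868.8822

€9868.88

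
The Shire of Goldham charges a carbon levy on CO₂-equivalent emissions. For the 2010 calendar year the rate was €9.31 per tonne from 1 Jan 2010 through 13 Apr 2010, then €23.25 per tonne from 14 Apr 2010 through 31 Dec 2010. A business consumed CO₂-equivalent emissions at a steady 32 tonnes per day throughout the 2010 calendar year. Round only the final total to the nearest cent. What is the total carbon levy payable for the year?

€225,613.76

1 Jan – 13 Apr 2010: 103 days × 32 tonnes/day = 3,296 tonnes at €9.31/tonne → €30,685.76
14 Apr – 31 Dec 2010: 262 days × 32 tonnes/day = 8,384 tonnes at €23.25/tonne → €194,928.00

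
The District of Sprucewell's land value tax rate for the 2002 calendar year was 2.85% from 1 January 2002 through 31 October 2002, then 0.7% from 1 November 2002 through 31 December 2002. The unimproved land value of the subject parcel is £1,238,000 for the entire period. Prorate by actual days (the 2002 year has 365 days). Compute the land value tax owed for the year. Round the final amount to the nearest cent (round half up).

£30,834.68

1 January – 31 October 2002: 304 days at 2.85% → £1,238,000 × 2.85% × 304/365 = £29,386.3890
1 November – 31 December 2002: 61 days at 0.7% → £1,238,000 × 0.7% × 61/365 = £1,448.2904
Total = £30,834.6795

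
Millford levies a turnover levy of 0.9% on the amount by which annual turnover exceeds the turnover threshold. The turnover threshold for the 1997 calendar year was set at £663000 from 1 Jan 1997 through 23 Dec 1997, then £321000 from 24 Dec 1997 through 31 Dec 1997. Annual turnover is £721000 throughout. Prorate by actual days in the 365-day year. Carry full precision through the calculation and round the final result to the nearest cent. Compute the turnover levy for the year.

£589.46

1 Jan – 23 Dec 1997: 357 days, exemption £663000 → (£721000 − £663000) × 0.9% × 357/365 = £510.5589
24 Dec – 31 Dec 1997: 8 days, exemption £321000 → (£721000 − £321000) × 0.9% × 8/365 = £78.9041
Total = £589.4630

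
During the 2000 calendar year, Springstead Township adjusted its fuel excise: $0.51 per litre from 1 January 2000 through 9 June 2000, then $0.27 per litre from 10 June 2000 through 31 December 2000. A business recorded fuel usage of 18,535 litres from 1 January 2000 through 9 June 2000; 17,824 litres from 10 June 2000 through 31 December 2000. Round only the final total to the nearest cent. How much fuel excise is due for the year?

$14,265.33

1 January – 9 June 2000: 18,535 litres at $0.51/litre → $9,452.85
10 June – 31 December 2000: 17,824 litres at $0.27/litre → $4,812.48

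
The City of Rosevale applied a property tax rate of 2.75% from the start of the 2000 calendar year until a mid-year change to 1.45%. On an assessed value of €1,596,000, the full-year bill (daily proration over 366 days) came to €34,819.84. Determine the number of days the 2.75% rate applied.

Let d = days at the first rate; then 366 − d days at the second rate.
€1,596,000 × [2.75%·d + 1.45%·(366−d)] / 366 = €34,819.84
Solving gives d = 206, so the new rate took effect on July 25, 2000.

206 days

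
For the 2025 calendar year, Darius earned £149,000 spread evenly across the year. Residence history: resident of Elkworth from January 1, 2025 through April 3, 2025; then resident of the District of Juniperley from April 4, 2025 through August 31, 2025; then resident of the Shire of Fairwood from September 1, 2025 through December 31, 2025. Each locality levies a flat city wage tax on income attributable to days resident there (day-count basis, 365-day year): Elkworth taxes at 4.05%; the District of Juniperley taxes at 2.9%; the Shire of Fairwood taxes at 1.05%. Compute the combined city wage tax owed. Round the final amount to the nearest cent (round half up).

Elkworth, January 1 – April 3, 2025: 93 days → £149,000 × 4.05% × 93/365 = £1,537.5575
The District of Juniperley, April 4 – August 31, 2025: 150 days → £149,000 × 2.9% × 150/365 = £1,775.7534
The Shire of Fairwood, September 1 – December 31, 2025: 122 days → £149,000 × 1.05% × 122/365 = £522.9288
Total = £3,836.2397

£3,836.24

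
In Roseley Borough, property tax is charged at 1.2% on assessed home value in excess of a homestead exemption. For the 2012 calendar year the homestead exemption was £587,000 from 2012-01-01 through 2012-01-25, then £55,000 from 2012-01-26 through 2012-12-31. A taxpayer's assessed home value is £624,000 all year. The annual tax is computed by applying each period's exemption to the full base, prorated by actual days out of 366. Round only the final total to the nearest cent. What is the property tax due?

£6,391.93

2012-01-01 to 2012-01-25: 25 days, exemption £587,000 → (£624,000 − £587,000) × 1.2% × 25/366 = £30.3279
2012-01-26 to 2012-12-31: 341 days, exemption £55,000 → (£624,000 − £55,000) × 1.2% × 341/366 = £6,361.6066
Total = £6,391.9344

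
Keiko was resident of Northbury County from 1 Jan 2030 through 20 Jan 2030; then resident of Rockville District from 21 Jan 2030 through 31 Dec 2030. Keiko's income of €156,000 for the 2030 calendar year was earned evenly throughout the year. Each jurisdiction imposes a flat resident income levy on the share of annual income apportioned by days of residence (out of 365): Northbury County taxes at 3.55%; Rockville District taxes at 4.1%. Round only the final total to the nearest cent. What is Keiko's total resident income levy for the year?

Northbury County, 1 Jan – 20 Jan 2030: 20 days → €156,000 × 3.55% × 20/365 = €303.4521
Rockville District, 21 Jan – 31 Dec 2030: 345 days → €156,000 × 4.1% × 345/365 = €6,045.5342
Total = €6,348.9863

€6,348.99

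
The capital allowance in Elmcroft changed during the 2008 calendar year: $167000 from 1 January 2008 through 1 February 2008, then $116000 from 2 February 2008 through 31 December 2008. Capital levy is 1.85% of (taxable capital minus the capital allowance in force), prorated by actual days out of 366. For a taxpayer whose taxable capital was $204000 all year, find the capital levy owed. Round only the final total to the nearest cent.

$1545.51

1 January – 1 February 2008: 32 days, exemption $167000 → ($204000 − $167000) × 1.85% × 32/366 = $59.8470
2 February – 31 December 2008: 334 days, exemption $116000 → ($204000 − $116000) × 1.85% × 334/366 = $1485.6612
Total = $1545.5082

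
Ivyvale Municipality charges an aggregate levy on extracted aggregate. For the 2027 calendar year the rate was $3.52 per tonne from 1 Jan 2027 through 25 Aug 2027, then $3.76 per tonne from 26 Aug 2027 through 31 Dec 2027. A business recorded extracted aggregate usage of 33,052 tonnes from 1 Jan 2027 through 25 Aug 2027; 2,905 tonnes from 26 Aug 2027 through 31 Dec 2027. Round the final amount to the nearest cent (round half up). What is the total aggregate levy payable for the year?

1 Jan – 25 Aug 2027: 33,052 tonnes at $3.52/tonne → $116,343.04
26 Aug – 31 Dec 2027: 2,905 tonnes at $3.76/tonne → $10,922.80

$127,265.84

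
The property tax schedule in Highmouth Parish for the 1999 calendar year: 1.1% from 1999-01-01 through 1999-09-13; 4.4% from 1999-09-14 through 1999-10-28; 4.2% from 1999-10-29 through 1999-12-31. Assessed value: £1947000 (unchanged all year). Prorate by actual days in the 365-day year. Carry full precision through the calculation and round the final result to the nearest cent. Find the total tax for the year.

£39921.50

1999-01-01 to 1999-09-13: 256 days at 1.1% → £1947000 × 1.1% × 256/365 = £15021.2384
1999-09-14 to 1999-10-28: 45 days at 4.4% → £1947000 × 4.4% × 45/365 = £10561.8082
1999-10-29 to 1999-12-31: 64 days at 4.2% → £1947000 × 4.2% × 64/365 = £14338.4548
Total = £39921.5014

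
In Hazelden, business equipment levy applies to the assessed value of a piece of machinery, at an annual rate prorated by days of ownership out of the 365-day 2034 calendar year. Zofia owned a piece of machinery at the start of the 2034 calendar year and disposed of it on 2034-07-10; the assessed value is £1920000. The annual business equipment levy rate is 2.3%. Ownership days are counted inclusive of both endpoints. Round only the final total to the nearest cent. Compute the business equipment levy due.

Days held (2034-01-01 to 2034-07-10): 191 out of 365
Tax = £1920000 × 2.3% × 191/365 = £23108.3836

£23108.38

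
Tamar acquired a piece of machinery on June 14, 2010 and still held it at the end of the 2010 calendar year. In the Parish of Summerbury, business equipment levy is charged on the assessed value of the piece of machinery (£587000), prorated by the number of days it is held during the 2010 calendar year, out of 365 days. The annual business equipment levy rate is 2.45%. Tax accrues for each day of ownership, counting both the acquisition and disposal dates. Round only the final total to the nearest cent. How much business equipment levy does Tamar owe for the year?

Days held (June 14 – December 31, 2010): 201 out of 365
Tax = £587000 × 2.45% × 201/365 = £7919.6753

£7919.68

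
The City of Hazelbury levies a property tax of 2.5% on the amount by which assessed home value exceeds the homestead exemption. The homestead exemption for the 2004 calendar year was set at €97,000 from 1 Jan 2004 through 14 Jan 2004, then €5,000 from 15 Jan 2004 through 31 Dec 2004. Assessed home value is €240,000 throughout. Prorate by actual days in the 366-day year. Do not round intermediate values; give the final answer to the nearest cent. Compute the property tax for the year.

1 Jan – 14 Jan 2004: 14 days, exemption €97,000 → (€240,000 − €97,000) × 2.5% × 14/366 = €136.7486
15 Jan – 31 Dec 2004: 352 days, exemption €5,000 → (€240,000 − €5,000) × 2.5% × 352/366 = €5,650.2732
Total = €5,787.0219

€5,787.02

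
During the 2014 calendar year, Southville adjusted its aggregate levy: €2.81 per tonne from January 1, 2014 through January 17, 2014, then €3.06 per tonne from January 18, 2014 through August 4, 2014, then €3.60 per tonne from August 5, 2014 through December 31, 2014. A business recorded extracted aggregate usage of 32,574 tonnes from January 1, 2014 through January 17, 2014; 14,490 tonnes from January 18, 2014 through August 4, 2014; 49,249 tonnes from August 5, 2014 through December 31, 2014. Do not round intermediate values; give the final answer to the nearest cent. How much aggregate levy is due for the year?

€313,168.74

January 1 – January 17, 2014: 32,574 tonnes at €2.81/tonne → €91,532.94
January 18 – August 4, 2014: 14,490 tonnes at €3.06/tonne → €44,339.40
August 5 – December 31, 2014: 49,249 tonnes at €3.60/tonne → €177,296.40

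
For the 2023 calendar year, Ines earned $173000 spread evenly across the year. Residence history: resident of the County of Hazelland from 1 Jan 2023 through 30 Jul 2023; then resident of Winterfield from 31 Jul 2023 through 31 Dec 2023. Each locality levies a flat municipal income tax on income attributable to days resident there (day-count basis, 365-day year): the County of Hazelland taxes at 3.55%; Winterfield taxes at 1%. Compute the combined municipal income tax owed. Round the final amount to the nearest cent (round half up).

$4280.21

The County of Hazelland, 1 Jan – 30 Jul 2023: 211 days → $173000 × 3.55% × 211/365 = $3550.2918
Winterfield, 31 Jul – 31 Dec 2023: 154 days → $173000 × 1% × 154/365 = $729.9178
Total = $4280.2096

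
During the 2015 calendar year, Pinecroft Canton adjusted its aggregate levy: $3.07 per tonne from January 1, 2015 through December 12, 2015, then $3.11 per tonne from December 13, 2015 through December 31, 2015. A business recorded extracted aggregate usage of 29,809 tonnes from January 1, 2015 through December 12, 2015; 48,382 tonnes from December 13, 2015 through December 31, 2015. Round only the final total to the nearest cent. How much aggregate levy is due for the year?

January 1 – December 12, 2015: 29,809 tonnes at $3.07/tonne → $91,513.63
December 13 – December 31, 2015: 48,382 tonnes at $3.11/tonne → $150,468.02

$241,981.65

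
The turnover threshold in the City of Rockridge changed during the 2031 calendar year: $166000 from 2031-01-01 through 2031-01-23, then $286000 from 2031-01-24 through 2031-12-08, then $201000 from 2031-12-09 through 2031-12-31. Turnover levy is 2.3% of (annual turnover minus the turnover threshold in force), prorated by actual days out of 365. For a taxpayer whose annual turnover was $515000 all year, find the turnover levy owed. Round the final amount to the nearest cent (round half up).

$5564.11

2031-01-01 to 2031-01-23: 23 days, exemption $166000 → ($515000 − $166000) × 2.3% × 23/365 = $505.8110
2031-01-24 to 2031-12-08: 319 days, exemption $286000 → ($515000 − $286000) × 2.3% × 319/365 = $4603.2137
2031-12-09 to 2031-12-31: 23 days, exemption $201000 → ($515000 − $201000) × 2.3% × 23/365 = $455.0849
Total = $5564.1096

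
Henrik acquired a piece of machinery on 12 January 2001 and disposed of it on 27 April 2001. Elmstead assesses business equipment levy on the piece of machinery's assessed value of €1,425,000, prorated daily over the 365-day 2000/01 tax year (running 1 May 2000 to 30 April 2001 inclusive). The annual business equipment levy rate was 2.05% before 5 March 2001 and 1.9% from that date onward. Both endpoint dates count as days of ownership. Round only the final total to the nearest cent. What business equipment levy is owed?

12 January – 4 March 2001: 52 days at 2.05% → €1,425,000 × 2.05% × 52/365 = €4,161.7808
5 March – 27 April 2001: 54 days at 1.9% → €1,425,000 × 1.9% × 54/365 = €4,005.6164
Total = €8,167.3973

€8,167.40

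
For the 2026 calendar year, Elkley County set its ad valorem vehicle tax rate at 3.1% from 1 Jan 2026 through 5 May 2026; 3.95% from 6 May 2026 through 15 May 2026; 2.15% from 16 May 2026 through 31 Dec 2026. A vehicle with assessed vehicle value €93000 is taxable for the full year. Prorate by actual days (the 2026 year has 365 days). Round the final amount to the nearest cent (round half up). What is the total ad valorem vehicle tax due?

1 Jan – 5 May 2026: 125 days at 3.1% → €93000 × 3.1% × 125/365 = €987.3288
6 May – 15 May 2026: 10 days at 3.95% → €93000 × 3.95% × 10/365 = €100.6438
16 May – 31 Dec 2026: 230 days at 2.15% → €93000 × 2.15% × 230/365 = €1259.9589
Total = €2347.9315

€2347.93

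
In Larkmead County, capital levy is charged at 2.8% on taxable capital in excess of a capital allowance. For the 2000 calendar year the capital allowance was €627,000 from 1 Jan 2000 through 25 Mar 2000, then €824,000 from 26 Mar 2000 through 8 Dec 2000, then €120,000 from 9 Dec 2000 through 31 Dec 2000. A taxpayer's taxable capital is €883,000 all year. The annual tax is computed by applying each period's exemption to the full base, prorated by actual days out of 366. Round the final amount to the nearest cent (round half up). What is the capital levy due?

€4,171.77

1 Jan – 25 Mar 2000: 85 days, exemption €627,000 → (€883,000 − €627,000) × 2.8% × 85/366 = €1,664.6995
26 Mar – 8 Dec 2000: 258 days, exemption €824,000 → (€883,000 − €824,000) × 2.8% × 258/366 = €1,164.5246
9 Dec – 31 Dec 2000: 23 days, exemption €120,000 → (€883,000 − €120,000) × 2.8% × 23/366 = €1,342.5464
Total = €4,171.7705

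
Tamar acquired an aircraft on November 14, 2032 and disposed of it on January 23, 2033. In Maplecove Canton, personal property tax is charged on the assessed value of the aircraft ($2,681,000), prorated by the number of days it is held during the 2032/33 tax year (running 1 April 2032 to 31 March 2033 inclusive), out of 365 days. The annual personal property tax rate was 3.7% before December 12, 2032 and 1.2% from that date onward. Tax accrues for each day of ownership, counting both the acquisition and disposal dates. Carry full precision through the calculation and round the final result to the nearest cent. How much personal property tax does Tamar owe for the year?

November 14 – December 11, 2032: 28 days at 3.7% → $2,681,000 × 3.7% × 28/365 = $7,609.6329
December 12, 2032 – January 23, 2033: 43 days at 1.2% → $2,681,000 × 1.2% × 43/365 = $3,790.1260
Total = $11,399.7589

$11,399.76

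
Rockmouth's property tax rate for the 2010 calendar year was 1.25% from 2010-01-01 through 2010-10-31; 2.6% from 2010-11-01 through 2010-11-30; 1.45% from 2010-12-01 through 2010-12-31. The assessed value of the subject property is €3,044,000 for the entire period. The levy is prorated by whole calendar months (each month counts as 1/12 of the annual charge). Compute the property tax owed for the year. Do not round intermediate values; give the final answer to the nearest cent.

2010-01-01 to 2010-10-31: 10 months at 1.25% → €3,044,000 × 1.25% × 10/12 = €31,708.3333
2010-11-01 to 2010-11-30: 1 month at 2.6% → €3,044,000 × 2.6% × 1/12 = €6,595.3333
2010-12-01 to 2010-12-31: 1 month at 1.45% → €3,044,000 × 1.45% × 1/12 = €3,678.1667
Total = €41,981.8333

€41,981.83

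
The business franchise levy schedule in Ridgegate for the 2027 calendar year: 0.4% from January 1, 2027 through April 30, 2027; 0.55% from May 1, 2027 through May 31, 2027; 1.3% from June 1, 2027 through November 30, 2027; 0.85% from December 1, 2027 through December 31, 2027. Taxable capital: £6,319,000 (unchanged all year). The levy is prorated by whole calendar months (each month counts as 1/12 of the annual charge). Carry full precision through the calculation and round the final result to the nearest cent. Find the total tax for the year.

January 1 – April 30, 2027: 4 months at 0.4% → £6,319,000 × 0.4% × 4/12 = £8,425.3333
May 1 – May 31, 2027: 1 month at 0.55% → £6,319,000 × 0.55% × 1/12 = £2,896.2083
June 1 – November 30, 2027: 6 months at 1.3% → £6,319,000 × 1.3% × 6/12 = £41,073.5000
December 1 – December 31, 2027: 1 month at 0.85% → £6,319,000 × 0.85% × 1/12 = £4,475.9583
Total = £56,871.0000

£56,871.00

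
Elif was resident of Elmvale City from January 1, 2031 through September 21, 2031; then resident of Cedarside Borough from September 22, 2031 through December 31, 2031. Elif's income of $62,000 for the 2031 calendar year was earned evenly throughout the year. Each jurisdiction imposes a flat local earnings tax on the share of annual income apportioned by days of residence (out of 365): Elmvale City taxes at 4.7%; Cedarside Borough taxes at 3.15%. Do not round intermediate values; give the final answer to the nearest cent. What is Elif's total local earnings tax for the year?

Elmvale City, January 1 – September 21, 2031: 264 days → $62,000 × 4.7% × 264/365 = $2,107.6603
Cedarside Borough, September 22 – December 31, 2031: 101 days → $62,000 × 3.15% × 101/365 = $540.4192
Total = $2,648.0795

$2,648.08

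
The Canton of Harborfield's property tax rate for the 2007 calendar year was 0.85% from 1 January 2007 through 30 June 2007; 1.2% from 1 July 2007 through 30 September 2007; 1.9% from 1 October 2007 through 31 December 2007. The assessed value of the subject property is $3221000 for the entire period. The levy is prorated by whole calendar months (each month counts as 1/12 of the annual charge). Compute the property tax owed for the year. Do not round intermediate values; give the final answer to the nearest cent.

1 January – 30 June 2007: 6 months at 0.85% → $3221000 × 0.85% × 6/12 = $13689.2500
1 July – 30 September 2007: 3 months at 1.2% → $3221000 × 1.2% × 3/12 = $9663.0000
1 October – 31 December 2007: 3 months at 1.9% → $3221000 × 1.9% × 3/12 = $15299.7500
Total = $38652.0000

$38652.00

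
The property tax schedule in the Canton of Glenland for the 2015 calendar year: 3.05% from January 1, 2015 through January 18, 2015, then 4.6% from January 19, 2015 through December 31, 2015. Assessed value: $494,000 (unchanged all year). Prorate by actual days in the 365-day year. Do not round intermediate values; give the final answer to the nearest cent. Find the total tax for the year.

January 1 – January 18, 2015: 18 days at 3.05% → $494,000 × 3.05% × 18/365 = $743.0301
January 19 – December 31, 2015: 347 days at 4.6% → $494,000 × 4.6% × 347/365 = $21,603.3644
Total = $22,346.3945

$22,346.39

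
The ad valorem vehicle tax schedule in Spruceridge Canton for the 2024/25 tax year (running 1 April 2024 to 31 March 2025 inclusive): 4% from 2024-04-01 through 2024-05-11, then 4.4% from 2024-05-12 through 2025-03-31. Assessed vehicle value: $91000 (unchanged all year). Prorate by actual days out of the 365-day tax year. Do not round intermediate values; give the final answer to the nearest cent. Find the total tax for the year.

2024-04-01 to 2024-05-11: 41 days at 4% → $91000 × 4% × 41/365 = $408.8767
2024-05-12 to 2025-03-31: 324 days at 4.4% → $91000 × 4.4% × 324/365 = $3554.2356
Total = $3963.1123

$3963.11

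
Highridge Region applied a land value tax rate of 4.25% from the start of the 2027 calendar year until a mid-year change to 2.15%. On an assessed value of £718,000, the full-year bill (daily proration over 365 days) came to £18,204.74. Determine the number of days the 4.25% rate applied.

Let d = days at the first rate; then 365 − d days at the second rate.
£718,000 × [4.25%·d + 2.15%·(365−d)] / 365 = £18,204.74
Solving gives d = 67, so the new rate took effect on March 9, 2027.

67 days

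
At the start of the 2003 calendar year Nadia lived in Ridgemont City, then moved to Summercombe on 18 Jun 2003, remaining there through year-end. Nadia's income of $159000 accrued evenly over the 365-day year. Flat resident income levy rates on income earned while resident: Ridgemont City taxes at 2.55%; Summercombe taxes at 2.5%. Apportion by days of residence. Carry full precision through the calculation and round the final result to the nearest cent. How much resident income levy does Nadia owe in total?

Ridgemont City, 1 Jan – 17 Jun 2003: 168 days → $159000 × 2.55% × 168/365 = $1866.1808
Summercombe, 18 Jun – 31 Dec 2003: 197 days → $159000 × 2.5% × 197/365 = $2145.4110
Total = $4011.5918

$4011.59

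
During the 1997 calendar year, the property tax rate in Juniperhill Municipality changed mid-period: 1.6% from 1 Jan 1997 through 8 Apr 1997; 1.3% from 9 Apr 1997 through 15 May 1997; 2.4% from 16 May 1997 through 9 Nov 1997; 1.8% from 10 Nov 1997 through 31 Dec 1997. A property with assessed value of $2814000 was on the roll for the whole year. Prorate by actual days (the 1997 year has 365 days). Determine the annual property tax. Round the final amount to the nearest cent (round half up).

1 Jan – 8 Apr 1997: 98 days at 1.6% → $2814000 × 1.6% × 98/365 = $12088.6356
9 Apr – 15 May 1997: 37 days at 1.3% → $2814000 × 1.3% × 37/365 = $3708.3123
16 May – 9 Nov 1997: 178 days at 2.4% → $2814000 × 2.4% × 178/365 = $32935.3644
10 Nov – 31 Dec 1997: 52 days at 1.8% → $2814000 × 1.8% × 52/365 = $7216.1753
Total = $55948.4877

$55948.49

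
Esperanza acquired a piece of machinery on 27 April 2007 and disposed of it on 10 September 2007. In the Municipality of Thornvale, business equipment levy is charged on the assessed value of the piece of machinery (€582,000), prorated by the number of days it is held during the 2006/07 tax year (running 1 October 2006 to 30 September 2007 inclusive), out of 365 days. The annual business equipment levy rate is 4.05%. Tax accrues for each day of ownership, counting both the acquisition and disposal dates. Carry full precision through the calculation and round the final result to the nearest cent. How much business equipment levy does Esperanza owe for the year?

Days held (27 April – 10 September 2007): 137 out of 365
Tax = €582,000 × 4.05% × 137/365 = €8,847.1973

€8,847.20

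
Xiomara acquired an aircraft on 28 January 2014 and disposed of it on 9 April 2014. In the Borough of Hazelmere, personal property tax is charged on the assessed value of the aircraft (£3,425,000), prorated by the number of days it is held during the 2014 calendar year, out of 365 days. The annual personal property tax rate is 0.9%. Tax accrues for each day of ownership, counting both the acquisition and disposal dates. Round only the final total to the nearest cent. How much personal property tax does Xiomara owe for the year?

Days held (28 January – 9 April 2014): 72 out of 365
Tax = £3,425,000 × 0.9% × 72/365 = £6,080.5479

£6,080.55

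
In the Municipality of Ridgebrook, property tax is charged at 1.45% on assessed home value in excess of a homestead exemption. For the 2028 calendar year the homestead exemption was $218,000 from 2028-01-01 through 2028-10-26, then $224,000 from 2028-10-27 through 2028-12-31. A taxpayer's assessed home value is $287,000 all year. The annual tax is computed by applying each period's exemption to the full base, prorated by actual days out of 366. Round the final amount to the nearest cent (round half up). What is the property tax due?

2028-01-01 to 2028-10-26: 300 days, exemption $218,000 → ($287,000 − $218,000) × 1.45% × 300/366 = $820.0820
2028-10-27 to 2028-12-31: 66 days, exemption $224,000 → ($287,000 − $224,000) × 1.45% × 66/366 = $164.7295
Total = $984.8115

$984.81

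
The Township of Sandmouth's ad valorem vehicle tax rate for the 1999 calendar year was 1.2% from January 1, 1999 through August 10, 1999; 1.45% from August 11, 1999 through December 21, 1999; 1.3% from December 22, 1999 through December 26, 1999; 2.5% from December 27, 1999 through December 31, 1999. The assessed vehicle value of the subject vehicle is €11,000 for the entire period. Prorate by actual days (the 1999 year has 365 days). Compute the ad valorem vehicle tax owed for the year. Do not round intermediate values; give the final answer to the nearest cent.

€144.13

January 1 – August 10, 1999: 222 days at 1.2% → €11,000 × 1.2% × 222/365 = €80.2849
August 11 – December 21, 1999: 133 days at 1.45% → €11,000 × 1.45% × 133/365 = €58.1192
December 22 – December 26, 1999: 5 days at 1.3% → €11,000 × 1.3% × 5/365 = €1.9589
December 27 – December 31, 1999: 5 days at 2.5% → €11,000 × 2.5% × 5/365 = €3.7671
Total = €144.1301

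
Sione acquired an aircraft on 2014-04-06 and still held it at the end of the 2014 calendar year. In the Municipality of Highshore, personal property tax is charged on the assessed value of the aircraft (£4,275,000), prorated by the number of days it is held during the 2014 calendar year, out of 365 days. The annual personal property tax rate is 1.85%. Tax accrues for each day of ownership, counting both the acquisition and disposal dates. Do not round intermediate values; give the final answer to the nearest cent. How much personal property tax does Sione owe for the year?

Days held (2014-04-06 to 2014-12-31): 270 out of 365
Tax = £4,275,000 × 1.85% × 270/365 = £58,503.0822

£58,503.08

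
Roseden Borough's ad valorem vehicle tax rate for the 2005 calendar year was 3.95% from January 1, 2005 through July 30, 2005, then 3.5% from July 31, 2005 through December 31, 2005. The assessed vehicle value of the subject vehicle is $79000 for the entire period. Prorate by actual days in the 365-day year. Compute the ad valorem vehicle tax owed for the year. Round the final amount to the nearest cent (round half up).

January 1 – July 30, 2005: 211 days at 3.95% → $79000 × 3.95% × 211/365 = $1803.9055
July 31 – December 31, 2005: 154 days at 3.5% → $79000 × 3.5% × 154/365 = $1166.6027
Total = $2970.5082

$2970.51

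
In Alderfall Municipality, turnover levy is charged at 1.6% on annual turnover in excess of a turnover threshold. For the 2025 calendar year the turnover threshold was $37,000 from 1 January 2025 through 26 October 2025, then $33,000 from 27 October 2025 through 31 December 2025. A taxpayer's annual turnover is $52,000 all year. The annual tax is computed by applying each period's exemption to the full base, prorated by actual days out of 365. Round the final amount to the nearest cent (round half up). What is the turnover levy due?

1 January – 26 October 2025: 299 days, exemption $37,000 → ($52,000 − $37,000) × 1.6% × 299/365 = $196.6027
27 October – 31 December 2025: 66 days, exemption $33,000 → ($52,000 − $33,000) × 1.6% × 66/365 = $54.9699
Total = $251.5726

$251.57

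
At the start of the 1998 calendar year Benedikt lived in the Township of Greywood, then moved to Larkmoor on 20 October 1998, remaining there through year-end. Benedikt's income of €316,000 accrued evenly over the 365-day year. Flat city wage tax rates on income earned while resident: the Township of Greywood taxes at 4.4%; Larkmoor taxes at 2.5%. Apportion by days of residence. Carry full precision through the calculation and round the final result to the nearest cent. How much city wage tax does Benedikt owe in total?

The Township of Greywood, 1 January – 19 October 1998: 292 days → €316,000 × 4.4% × 292/365 = €11,123.2000
Larkmoor, 20 October – 31 December 1998: 73 days → €316,000 × 2.5% × 73/365 = €1,580.0000
Total = €12,703.2000

€12,703.20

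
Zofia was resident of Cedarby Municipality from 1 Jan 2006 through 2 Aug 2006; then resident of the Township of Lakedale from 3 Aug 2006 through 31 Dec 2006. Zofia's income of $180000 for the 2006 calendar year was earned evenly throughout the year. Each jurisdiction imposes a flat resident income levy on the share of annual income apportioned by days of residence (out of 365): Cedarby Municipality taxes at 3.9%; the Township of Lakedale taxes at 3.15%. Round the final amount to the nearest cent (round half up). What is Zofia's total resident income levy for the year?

$6461.51

Cedarby Municipality, 1 Jan – 2 Aug 2006: 214 days → $180000 × 3.9% × 214/365 = $4115.8356
The Township of Lakedale, 3 Aug – 31 Dec 2006: 151 days → $180000 × 3.15% × 151/365 = $2345.6712
Total = $6461.5068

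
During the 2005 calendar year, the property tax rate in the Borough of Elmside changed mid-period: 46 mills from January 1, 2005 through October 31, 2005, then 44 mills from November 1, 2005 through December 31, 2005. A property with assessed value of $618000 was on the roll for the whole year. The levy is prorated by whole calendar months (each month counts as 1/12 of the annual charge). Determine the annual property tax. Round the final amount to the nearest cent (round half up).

January 1 – October 31, 2005: 10 months at 46 mills → $618000 × 4.6% × 10/12 = $23690.0000
November 1 – December 31, 2005: 2 months at 44 mills → $618000 × 4.4% × 2/12 = $4532.0000
Total = $28222.0000

$28222.00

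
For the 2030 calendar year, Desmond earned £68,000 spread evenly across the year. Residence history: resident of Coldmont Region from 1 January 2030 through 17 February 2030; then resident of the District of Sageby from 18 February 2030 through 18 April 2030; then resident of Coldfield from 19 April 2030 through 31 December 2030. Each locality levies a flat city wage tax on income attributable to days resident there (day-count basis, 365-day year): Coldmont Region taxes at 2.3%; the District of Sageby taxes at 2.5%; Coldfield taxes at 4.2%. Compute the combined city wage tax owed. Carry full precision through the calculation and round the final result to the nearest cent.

£2,496.07

Coldmont Region, 1 January – 17 February 2030: 48 days → £68,000 × 2.3% × 48/365 = £205.6767
The District of Sageby, 18 February – 18 April 2030: 60 days → £68,000 × 2.5% × 60/365 = £279.4521
Coldfield, 19 April – 31 December 2030: 257 days → £68,000 × 4.2% × 257/365 = £2,010.9370
Total = £2,496.0658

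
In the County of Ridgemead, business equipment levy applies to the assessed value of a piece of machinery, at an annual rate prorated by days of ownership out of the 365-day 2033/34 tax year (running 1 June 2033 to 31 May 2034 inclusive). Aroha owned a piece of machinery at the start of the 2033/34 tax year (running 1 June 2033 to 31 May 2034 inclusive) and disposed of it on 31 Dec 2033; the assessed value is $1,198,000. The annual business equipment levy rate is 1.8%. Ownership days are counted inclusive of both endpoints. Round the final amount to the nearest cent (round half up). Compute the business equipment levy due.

$12,643.00

Days held (1 Jun – 31 Dec 2033): 214 out of 365
Tax = $1,198,000 × 1.8% × 214/365 = $12,643.0027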